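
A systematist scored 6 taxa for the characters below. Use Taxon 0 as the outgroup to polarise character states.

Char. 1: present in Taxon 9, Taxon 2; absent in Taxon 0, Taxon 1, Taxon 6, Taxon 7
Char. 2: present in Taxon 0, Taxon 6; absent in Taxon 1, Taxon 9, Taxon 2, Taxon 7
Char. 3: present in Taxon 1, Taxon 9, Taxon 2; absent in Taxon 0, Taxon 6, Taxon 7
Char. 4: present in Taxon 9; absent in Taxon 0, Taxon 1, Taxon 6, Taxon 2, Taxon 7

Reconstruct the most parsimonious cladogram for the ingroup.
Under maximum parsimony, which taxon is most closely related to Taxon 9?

Taxon 2

Character polarity is set by the outgroup: the derived state is whichever differs from the outgroup's state, so for Char. 2 the derived state is 'absent', and for the remaining characters it is 'present'.
Only Taxon 2 and Taxon 9 show the derived state 'present' for Char. 1, supporting them as a clade.
Char. 2 (derived state 'absent') is shared by Taxon 1, Taxon 2, Taxon 7, and Taxon 9 — a synapomorphy uniting that clade.
Char. 3: derived state 'present' in Taxon 1, Taxon 2, and Taxon 9 only — synapomorphy for {Taxon 1, Taxon 2, Taxon 9}.
Char. 4: derived state 'present' in Taxon 9 only — an autapomorphy, so it tells us nothing about relationships among taxa.
Most parsimonious ingroup topology: (((Taxon 1,(Taxon 9,Taxon 2)),Taxon 7),Taxon 6).
Taxon 9 and Taxon 2 form a cherry on this tree, so they are sister taxa.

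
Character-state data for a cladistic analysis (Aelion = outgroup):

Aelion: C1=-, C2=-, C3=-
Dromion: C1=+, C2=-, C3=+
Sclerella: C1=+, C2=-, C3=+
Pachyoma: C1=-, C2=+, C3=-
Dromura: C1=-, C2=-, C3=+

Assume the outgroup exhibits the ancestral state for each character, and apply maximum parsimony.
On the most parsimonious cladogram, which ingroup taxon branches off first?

Pachyoma

The outgroup has state '-' for every character, so '+' is the derived state throughout.
C1: derived state '+' in Dromion and Sclerella only — synapomorphy for {Dromion, Sclerella}.
C2: derived state '+' in Pachyoma only — an autapomorphy, so it tells us nothing about relationships among taxa.
Only Dromion, Dromura, and Sclerella show the derived state '+' for C3, supporting them as a clade.
Most parsimonious ingroup topology: (((Dromion,Sclerella),Dromura),Pachyoma).
Pachyoma is sister to the clade containing all other ingroup taxa, so it is the earliest-diverging (most basal) ingroup lineage.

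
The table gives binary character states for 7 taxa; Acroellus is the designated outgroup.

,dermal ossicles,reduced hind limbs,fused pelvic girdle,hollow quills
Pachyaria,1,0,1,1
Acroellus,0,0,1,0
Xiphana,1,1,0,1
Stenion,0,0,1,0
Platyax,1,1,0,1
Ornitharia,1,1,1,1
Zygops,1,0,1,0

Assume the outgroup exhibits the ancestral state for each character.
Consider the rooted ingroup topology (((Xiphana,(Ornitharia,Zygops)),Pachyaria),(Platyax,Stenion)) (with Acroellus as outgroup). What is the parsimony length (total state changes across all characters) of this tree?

10

Map each character onto (((Xiphana,(Ornitharia,Zygops)),Pachyaria),(Platyax,Stenion)) (rooted by Acroellus) and count the minimum state changes it requires (Fitch parsimony):
dermal ossicles: 2; reduced hind limbs: 3; fused pelvic girdle: 2; hollow quills: 3.
Total tree length = 10.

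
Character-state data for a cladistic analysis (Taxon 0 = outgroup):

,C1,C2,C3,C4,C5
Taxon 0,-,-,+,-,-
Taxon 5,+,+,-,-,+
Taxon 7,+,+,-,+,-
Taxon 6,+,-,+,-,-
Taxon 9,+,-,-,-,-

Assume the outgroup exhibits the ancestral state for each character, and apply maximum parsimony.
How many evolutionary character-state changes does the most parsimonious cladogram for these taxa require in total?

5

Character polarity is set by the outgroup: the derived state is whichever differs from the outgroup's state, so for C3 the derived state is '-', and for the remaining characters it is '+'.
All ingroup taxa share the derived state '+' for C1; it defines the ingroup but does not resolve relationships within it.
C2: derived state '+' in Taxon 5 and Taxon 7 only — synapomorphy for {Taxon 5, Taxon 7}.
C3: derived state '-' in Taxon 5, Taxon 7, and Taxon 9 only — synapomorphy for {Taxon 5, Taxon 7, Taxon 9}.
C4 (derived state '+') is unique to Taxon 7 (autapomorphy; uninformative for grouping).
C5: derived state '+' in Taxon 5 only — an autapomorphy, so it tells us nothing about relationships among taxa.
Most parsimonious ingroup topology: (((Taxon 5,Taxon 7),Taxon 9),Taxon 6).
Changes per character on this tree: C1: 1; C2: 1; C3: 1; C4: 1; C5: 1.
Total = 5.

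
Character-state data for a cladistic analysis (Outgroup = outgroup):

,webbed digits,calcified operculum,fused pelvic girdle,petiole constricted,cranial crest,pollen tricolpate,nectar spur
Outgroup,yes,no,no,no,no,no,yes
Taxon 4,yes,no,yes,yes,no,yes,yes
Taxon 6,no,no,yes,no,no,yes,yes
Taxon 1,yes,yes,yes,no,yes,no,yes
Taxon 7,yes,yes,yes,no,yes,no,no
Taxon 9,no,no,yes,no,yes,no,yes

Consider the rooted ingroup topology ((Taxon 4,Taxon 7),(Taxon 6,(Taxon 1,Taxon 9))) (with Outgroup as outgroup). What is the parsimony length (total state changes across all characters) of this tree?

11

Map each character onto ((Taxon 4,Taxon 7),(Taxon 6,(Taxon 1,Taxon 9))) (rooted by Outgroup) and count the minimum state changes it requires (Fitch parsimony):
webbed digits: 2; calcified operculum: 2; fused pelvic girdle: 1; petiole constricted: 1; cranial crest: 2; pollen tricolpate: 2; nectar spur: 1.
Total tree length = 11.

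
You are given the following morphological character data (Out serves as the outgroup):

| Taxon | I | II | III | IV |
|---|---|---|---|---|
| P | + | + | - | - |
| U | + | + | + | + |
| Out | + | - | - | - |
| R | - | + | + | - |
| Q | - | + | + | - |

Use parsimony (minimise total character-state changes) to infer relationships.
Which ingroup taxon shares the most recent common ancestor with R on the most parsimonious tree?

Q

Character polarity is set by the outgroup: the derived state is whichever differs from the outgroup's state, so for I the derived state is '-', and for the remaining characters it is '+'.
I: derived state '-' in Q and R only — synapomorphy for {Q, R}.
All ingroup taxa share the derived state '+' for II; it defines the ingroup but does not resolve relationships within it.
III (derived state '+') is shared by Q, R, and U — a synapomorphy uniting that clade.
IV: derived state '+' in U only — an autapomorphy, so it tells us nothing about relationships among taxa.
Most parsimonious ingroup topology: (((R,Q),U),P).
R and Q form a cherry on this tree, so they are sister taxa.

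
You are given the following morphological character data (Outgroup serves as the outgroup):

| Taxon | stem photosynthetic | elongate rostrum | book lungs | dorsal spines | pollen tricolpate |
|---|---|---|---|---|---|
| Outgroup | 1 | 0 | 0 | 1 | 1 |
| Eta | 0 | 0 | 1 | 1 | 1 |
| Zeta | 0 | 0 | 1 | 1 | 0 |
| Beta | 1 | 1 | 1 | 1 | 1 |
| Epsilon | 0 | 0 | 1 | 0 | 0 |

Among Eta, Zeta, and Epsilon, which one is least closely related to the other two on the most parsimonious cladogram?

Character polarity is set by the outgroup: the derived state is whichever differs from the outgroup's state, so for stem photosynthetic, dorsal spines, pollen tricolpate the derived state is '0', and for the remaining characters it is '1'.
stem photosynthetic (derived state '0') is shared by Epsilon, Eta, and Zeta — a synapomorphy uniting that clade.
elongate rostrum: derived state '1' in Beta only — an autapomorphy, so it tells us nothing about relationships among taxa.
book lungs (derived state '1') is shared by all ingroup taxa — unites the whole ingroup.
dorsal spines: derived state '0' in Epsilon only — an autapomorphy, so it tells us nothing about relationships among taxa.
pollen tricolpate (derived state '0') is shared by Epsilon and Zeta — a synapomorphy uniting that clade.
Most parsimonious ingroup topology: (((Epsilon,Zeta),Eta),Beta).
Epsilon and Zeta share a more recent common ancestor with each other than either does with Eta, so Eta is the least closely related of the three.

Eta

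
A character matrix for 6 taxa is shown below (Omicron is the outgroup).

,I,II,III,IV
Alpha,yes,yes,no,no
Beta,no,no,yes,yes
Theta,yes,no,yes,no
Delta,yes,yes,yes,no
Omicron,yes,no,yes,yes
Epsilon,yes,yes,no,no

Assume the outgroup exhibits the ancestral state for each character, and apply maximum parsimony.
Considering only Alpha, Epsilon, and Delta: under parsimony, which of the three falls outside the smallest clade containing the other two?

Character polarity is set by the outgroup: the derived state is whichever differs from the outgroup's state, so for I, III, IV the derived state is 'no', and for the remaining characters it is 'yes'.
I (derived state 'no') is unique to Beta (autapomorphy; uninformative for grouping).
II: derived state 'yes' in Alpha, Delta, and Epsilon only — synapomorphy for {Alpha, Delta, Epsilon}.
Only Alpha and Epsilon show the derived state 'no' for III, supporting them as a clade.
Only Alpha, Delta, Epsilon, and Theta show the derived state 'no' for IV, supporting them as a clade.
Most parsimonious ingroup topology: ((((Alpha,Epsilon),Delta),Theta),Beta).
Epsilon and Alpha share a more recent common ancestor with each other than either does with Delta, so Delta is the least closely related of the three.

Delta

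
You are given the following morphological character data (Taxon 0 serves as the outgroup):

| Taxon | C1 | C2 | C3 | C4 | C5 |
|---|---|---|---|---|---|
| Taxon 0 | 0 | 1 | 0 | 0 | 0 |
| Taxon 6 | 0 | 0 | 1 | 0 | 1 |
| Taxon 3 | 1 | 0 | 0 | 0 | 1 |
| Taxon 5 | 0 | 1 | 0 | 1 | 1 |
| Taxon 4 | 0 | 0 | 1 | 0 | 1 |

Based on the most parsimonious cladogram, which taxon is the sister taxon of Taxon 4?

Character polarity is set by the outgroup: the derived state is whichever differs from the outgroup's state, so for C2 the derived state is '0', and for the remaining characters it is '1'.
C1 (derived state '1') is unique to Taxon 3 (autapomorphy; uninformative for grouping).
Only Taxon 3, Taxon 4, and Taxon 6 show the derived state '0' for C2, supporting them as a clade.
Only Taxon 4 and Taxon 6 show the derived state '1' for C3, supporting them as a clade.
C4 (derived state '1') is unique to Taxon 5 (autapomorphy; uninformative for grouping).
C5 (derived state '1') is shared by all ingroup taxa — unites the whole ingroup.
Most parsimonious ingroup topology: (((Taxon 6,Taxon 4),Taxon 3),Taxon 5).
Taxon 4 and Taxon 6 form a cherry on this tree, so they are sister taxa.

Taxon 6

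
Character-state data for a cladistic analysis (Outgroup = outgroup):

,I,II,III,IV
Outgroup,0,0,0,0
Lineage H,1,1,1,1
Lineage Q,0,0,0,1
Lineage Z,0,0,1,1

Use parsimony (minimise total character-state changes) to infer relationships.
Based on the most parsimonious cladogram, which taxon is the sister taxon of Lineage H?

Lineage Z

The outgroup has state '0' for every character, so '1' is the derived state throughout.
I (derived state '1') is unique to Lineage H (autapomorphy; uninformative for grouping).
II: derived state '1' in Lineage H only — an autapomorphy, so it tells us nothing about relationships among taxa.
Only Lineage H and Lineage Z show the derived state '1' for III, supporting them as a clade.
All ingroup taxa share the derived state '1' for IV; it defines the ingroup but does not resolve relationships within it.
Most parsimonious ingroup topology: ((Lineage H,Lineage Z),Lineage Q).
Lineage H and Lineage Z form a cherry on this tree, so they are sister taxa.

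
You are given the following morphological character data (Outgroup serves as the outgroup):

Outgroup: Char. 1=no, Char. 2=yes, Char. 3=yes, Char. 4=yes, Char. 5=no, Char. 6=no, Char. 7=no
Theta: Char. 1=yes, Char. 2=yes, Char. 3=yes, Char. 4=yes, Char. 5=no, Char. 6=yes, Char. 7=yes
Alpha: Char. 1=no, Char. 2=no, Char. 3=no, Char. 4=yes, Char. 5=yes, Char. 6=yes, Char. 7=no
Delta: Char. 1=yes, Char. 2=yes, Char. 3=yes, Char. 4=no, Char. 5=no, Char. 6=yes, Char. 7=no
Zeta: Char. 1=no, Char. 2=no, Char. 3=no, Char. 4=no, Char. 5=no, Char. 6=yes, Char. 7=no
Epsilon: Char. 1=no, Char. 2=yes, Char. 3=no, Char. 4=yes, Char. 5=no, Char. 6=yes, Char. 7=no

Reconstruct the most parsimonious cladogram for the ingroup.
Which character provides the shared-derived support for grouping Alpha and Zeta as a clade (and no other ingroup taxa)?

Char. 2

Character polarity is set by the outgroup: the derived state is whichever differs from the outgroup's state, so for Char. 2, Char. 3, Char. 4 the derived state is 'no', and for the remaining characters it is 'yes'.
Only Delta and Theta show the derived state 'yes' for Char. 1, supporting them as a clade.
Only Alpha and Zeta show the derived state 'no' for Char. 2, supporting them as a clade.
Char. 3 (derived state 'no') is shared by Alpha, Epsilon, and Zeta — a synapomorphy uniting that clade.
Char. 4 groups Delta and Zeta, which is incompatible with the clades supported by the remaining characters; treating it as convergent (homoplasy) costs fewer steps than any alternative tree.
Char. 5 (derived state 'yes') is unique to Alpha (autapomorphy; uninformative for grouping).
Char. 6 (derived state 'yes') is shared by all ingroup taxa — unites the whole ingroup.
Char. 7 (derived state 'yes') is unique to Theta (autapomorphy; uninformative for grouping).
Most parsimonious ingroup topology: ((Theta,Delta),((Alpha,Zeta),Epsilon)).
The clade {Alpha, Zeta} is supported by Char. 2: its derived state 'no' occurs in exactly those taxa and in no other taxon (including the outgroup).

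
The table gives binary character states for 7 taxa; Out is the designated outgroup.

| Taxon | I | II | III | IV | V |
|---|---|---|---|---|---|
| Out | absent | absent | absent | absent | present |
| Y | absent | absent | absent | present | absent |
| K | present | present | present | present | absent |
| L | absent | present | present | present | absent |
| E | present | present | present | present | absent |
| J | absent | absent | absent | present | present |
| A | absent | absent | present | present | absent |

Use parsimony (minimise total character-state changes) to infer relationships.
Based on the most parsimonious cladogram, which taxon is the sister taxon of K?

Character polarity is set by the outgroup: the derived state is whichever differs from the outgroup's state, so for V the derived state is 'absent', and for the remaining characters it is 'present'.
I: derived state 'present' in E and K only — synapomorphy for {E, K}.
II: derived state 'present' in E, K, and L only — synapomorphy for {E, K, L}.
III: derived state 'present' in A, E, K, and L only — synapomorphy for {A, E, K, L}.
All ingroup taxa share the derived state 'present' for IV; it defines the ingroup but does not resolve relationships within it.
V: derived state 'absent' in A, E, K, L, and Y only — synapomorphy for {A, E, K, L, Y}.
Most parsimonious ingroup topology: ((Y,(((K,E),L),A)),J).
K and E form a cherry on this tree, so they are sister taxa.

E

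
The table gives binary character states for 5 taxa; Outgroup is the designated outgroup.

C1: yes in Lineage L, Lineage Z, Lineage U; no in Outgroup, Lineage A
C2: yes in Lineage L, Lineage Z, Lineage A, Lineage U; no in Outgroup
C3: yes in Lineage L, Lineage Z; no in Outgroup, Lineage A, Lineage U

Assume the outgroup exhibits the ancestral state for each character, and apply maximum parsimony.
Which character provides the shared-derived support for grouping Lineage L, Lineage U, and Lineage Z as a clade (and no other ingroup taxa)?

The outgroup has state 'no' for every character, so 'yes' is the derived state throughout.
C1: derived state 'yes' in Lineage L, Lineage U, and Lineage Z only — synapomorphy for {Lineage L, Lineage U, Lineage Z}.
All ingroup taxa share the derived state 'yes' for C2; it defines the ingroup but does not resolve relationships within it.
Only Lineage L and Lineage Z show the derived state 'yes' for C3, supporting them as a clade.
Most parsimonious ingroup topology: (((Lineage L,Lineage Z),Lineage U),Lineage A).
The clade {Lineage L, Lineage U, Lineage Z} is supported by C1: its derived state 'yes' occurs in exactly those taxa and in no other taxon (including the outgroup).

C1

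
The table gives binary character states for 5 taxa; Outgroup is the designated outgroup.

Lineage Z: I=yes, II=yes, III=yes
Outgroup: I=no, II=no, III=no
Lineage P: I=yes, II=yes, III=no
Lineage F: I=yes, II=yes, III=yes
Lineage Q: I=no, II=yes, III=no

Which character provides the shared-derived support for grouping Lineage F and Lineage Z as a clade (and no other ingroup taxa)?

The outgroup has state 'no' for every character, so 'yes' is the derived state throughout.
Only Lineage F, Lineage P, and Lineage Z show the derived state 'yes' for I, supporting them as a clade.
All ingroup taxa share the derived state 'yes' for II; it defines the ingroup but does not resolve relationships within it.
III (derived state 'yes') is shared by Lineage F and Lineage Z — a synapomorphy uniting that clade.
Most parsimonious ingroup topology: (((Lineage Z,Lineage F),Lineage P),Lineage Q).
The clade {Lineage F, Lineage Z} is supported by III: its derived state 'yes' occurs in exactly those taxa and in no other taxon (including the outgroup).

III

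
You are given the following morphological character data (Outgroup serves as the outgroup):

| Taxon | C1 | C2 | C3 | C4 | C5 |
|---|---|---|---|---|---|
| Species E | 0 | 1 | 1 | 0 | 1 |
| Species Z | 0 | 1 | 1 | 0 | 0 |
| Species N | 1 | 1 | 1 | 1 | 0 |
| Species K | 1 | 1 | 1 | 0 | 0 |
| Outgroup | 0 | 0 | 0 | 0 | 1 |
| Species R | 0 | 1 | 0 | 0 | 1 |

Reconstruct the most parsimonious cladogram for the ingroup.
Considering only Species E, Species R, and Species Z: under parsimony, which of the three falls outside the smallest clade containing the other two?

Character polarity is set by the outgroup: the derived state is whichever differs from the outgroup's state, so for C5 the derived state is '0', and for the remaining characters it is '1'.
Only Species K and Species N show the derived state '1' for C1, supporting them as a clade.
All ingroup taxa share the derived state '1' for C2; it defines the ingroup but does not resolve relationships within it.
C3 (derived state '1') is shared by Species E, Species K, Species N, and Species Z — a synapomorphy uniting that clade.
C4 (derived state '1') is unique to Species N (autapomorphy; uninformative for grouping).
C5: derived state '0' in Species K, Species N, and Species Z only — synapomorphy for {Species K, Species N, Species Z}.
Most parsimonious ingroup topology: (((Species Z,(Species K,Species N)),Species E),Species R).
Species E and Species Z share a more recent common ancestor with each other than either does with Species R, so Species R is the least closely related of the three.

Species R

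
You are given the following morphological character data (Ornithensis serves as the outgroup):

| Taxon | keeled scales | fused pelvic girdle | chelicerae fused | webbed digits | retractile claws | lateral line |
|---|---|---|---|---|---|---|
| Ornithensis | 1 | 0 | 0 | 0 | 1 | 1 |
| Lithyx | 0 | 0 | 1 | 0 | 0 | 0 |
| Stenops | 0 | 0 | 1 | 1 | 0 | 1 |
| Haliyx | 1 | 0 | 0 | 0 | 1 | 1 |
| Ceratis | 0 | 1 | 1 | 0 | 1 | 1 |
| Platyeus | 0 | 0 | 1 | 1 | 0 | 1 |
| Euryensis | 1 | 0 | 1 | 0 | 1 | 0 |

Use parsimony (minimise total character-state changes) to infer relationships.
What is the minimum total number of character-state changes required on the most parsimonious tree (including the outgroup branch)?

Character polarity is set by the outgroup: the derived state is whichever differs from the outgroup's state, so for keeled scales, retractile claws, lateral line the derived state is '0', and for the remaining characters it is '1'.
Only Ceratis, Lithyx, Platyeus, and Stenops show the derived state '0' for keeled scales, supporting them as a clade.
fused pelvic girdle: derived state '1' in Ceratis only — an autapomorphy, so it tells us nothing about relationships among taxa.
Only Ceratis, Euryensis, Lithyx, Platyeus, and Stenops show the derived state '1' for chelicerae fused, supporting them as a clade.
webbed digits (derived state '1') is shared by Platyeus and Stenops — a synapomorphy uniting that clade.
retractile claws: derived state '0' in Lithyx, Platyeus, and Stenops only — synapomorphy for {Lithyx, Platyeus, Stenops}.
lateral line (state '0') occurs in Euryensis and Lithyx but conflicts with the nesting implied by the other characters — most parsimoniously interpreted as homoplasy.
Most parsimonious ingroup topology: (((((Platyeus,Stenops),Lithyx),Ceratis),Euryensis),Haliyx).
Changes per character on this tree: keeled scales: 1; fused pelvic girdle: 1; chelicerae fused: 1; webbed digits: 1; retractile claws: 1; lateral line: 2.
Total = 7.

7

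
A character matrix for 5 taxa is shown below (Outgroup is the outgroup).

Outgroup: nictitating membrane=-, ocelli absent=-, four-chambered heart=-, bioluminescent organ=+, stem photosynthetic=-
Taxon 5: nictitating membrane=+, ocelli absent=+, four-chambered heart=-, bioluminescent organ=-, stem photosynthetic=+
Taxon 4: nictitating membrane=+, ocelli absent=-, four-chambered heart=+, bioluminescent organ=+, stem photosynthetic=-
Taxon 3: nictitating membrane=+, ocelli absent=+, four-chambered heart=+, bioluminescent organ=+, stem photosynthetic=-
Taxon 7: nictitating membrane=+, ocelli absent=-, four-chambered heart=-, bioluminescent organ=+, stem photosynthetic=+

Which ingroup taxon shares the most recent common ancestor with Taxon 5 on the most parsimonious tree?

Taxon 7

Character polarity is set by the outgroup: the derived state is whichever differs from the outgroup's state, so for bioluminescent organ the derived state is '-', and for the remaining characters it is '+'.
nictitating membrane (derived state '+') is shared by all ingroup taxa — unites the whole ingroup.
ocelli absent groups Taxon 3 and Taxon 5, which is incompatible with the clades supported by the remaining characters; treating it as convergent (homoplasy) costs fewer steps than any alternative tree.
four-chambered heart: derived state '+' in Taxon 3 and Taxon 4 only — synapomorphy for {Taxon 3, Taxon 4}.
bioluminescent organ (derived state '-') is unique to Taxon 5 (autapomorphy; uninformative for grouping).
stem photosynthetic (derived state '+') is shared by Taxon 5 and Taxon 7 — a synapomorphy uniting that clade.
Most parsimonious ingroup topology: ((Taxon 5,Taxon 7),(Taxon 4,Taxon 3)).
Taxon 5 and Taxon 7 form a cherry on this tree, so they are sister taxa.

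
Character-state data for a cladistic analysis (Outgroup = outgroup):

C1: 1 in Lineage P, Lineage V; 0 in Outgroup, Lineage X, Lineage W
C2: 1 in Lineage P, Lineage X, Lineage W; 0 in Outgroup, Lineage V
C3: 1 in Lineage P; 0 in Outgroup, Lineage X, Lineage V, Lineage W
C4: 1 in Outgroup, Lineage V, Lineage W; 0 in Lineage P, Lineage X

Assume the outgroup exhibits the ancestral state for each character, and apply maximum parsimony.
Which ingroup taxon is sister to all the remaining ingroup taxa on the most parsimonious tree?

Lineage V

Character polarity is set by the outgroup: the derived state is whichever differs from the outgroup's state, so for C4 the derived state is '0', and for the remaining characters it is '1'.
C1 (state '1') occurs in Lineage P and Lineage V but conflicts with the nesting implied by the other characters — most parsimoniously interpreted as homoplasy.
Only Lineage P, Lineage W, and Lineage X show the derived state '1' for C2, supporting them as a clade.
C3: derived state '1' in Lineage P only — an autapomorphy, so it tells us nothing about relationships among taxa.
Only Lineage P and Lineage X show the derived state '0' for C4, supporting them as a clade.
Most parsimonious ingroup topology: (Lineage V,((Lineage X,Lineage P),Lineage W)).
Lineage V is sister to the clade containing all other ingroup taxa, so it is the earliest-diverging (most basal) ingroup lineage.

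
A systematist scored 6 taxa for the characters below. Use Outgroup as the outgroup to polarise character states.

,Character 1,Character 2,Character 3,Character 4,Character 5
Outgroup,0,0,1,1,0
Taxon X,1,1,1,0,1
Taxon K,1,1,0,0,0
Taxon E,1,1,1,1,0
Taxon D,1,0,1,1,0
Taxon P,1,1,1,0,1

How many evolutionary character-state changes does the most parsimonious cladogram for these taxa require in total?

5

Character polarity is set by the outgroup: the derived state is whichever differs from the outgroup's state, so for Character 3, Character 4 the derived state is '0', and for the remaining characters it is '1'.
Character 1 (derived state '1') is shared by all ingroup taxa — unites the whole ingroup.
Only Taxon E, Taxon K, Taxon P, and Taxon X show the derived state '1' for Character 2, supporting them as a clade.
Character 3 (derived state '0') is unique to Taxon K (autapomorphy; uninformative for grouping).
Character 4 (derived state '0') is shared by Taxon K, Taxon P, and Taxon X — a synapomorphy uniting that clade.
Only Taxon P and Taxon X show the derived state '1' for Character 5, supporting them as a clade.
Most parsimonious ingroup topology: ((((Taxon X,Taxon P),Taxon K),Taxon E),Taxon D).
Changes per character on this tree: Character 1: 1; Character 2: 1; Character 3: 1; Character 4: 1; Character 5: 1.
Total = 5.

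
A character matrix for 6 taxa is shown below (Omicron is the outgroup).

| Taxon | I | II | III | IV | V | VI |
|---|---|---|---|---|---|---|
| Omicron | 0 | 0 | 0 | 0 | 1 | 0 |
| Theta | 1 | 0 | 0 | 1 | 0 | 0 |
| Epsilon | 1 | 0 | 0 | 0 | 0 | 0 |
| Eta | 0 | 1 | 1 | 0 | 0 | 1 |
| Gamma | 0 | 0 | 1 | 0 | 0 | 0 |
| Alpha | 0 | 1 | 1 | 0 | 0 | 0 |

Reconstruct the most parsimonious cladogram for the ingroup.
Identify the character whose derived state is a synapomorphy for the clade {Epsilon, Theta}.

I

Character polarity is set by the outgroup: the derived state is whichever differs from the outgroup's state, so for V the derived state is '0', and for the remaining characters it is '1'.
I: derived state '1' in Epsilon and Theta only — synapomorphy for {Epsilon, Theta}.
II (derived state '1') is shared by Alpha and Eta — a synapomorphy uniting that clade.
III (derived state '1') is shared by Alpha, Eta, and Gamma — a synapomorphy uniting that clade.
IV (derived state '1') is unique to Theta (autapomorphy; uninformative for grouping).
V (derived state '0') is shared by all ingroup taxa — unites the whole ingroup.
VI (derived state '1') is unique to Eta (autapomorphy; uninformative for grouping).
Most parsimonious ingroup topology: ((Theta,Epsilon),((Eta,Alpha),Gamma)).
The clade {Epsilon, Theta} is supported by I: its derived state '1' occurs in exactly those taxa and in no other taxon (including the outgroup).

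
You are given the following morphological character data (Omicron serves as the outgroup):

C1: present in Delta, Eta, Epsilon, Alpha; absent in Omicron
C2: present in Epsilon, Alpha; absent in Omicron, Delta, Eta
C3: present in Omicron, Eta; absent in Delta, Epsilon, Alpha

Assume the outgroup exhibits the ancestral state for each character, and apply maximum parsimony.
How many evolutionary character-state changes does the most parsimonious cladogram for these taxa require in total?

3

Character polarity is set by the outgroup: the derived state is whichever differs from the outgroup's state, so for C3 the derived state is 'absent', and for the remaining characters it is 'present'.
All ingroup taxa share the derived state 'present' for C1; it defines the ingroup but does not resolve relationships within it.
C2: derived state 'present' in Alpha and Epsilon only — synapomorphy for {Alpha, Epsilon}.
Only Alpha, Delta, and Epsilon show the derived state 'absent' for C3, supporting them as a clade.
Most parsimonious ingroup topology: ((Delta,(Epsilon,Alpha)),Eta).
Changes per character on this tree: C1: 1; C2: 1; C3: 1.
Total = 3.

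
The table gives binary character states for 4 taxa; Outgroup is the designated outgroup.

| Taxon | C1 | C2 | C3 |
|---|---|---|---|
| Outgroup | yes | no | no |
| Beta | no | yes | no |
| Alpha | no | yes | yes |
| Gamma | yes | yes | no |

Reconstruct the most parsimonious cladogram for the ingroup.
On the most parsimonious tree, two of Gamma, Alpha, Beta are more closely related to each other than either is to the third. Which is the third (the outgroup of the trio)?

Character polarity is set by the outgroup: the derived state is whichever differs from the outgroup's state, so for C1 the derived state is 'no', and for the remaining characters it is 'yes'.
C1 (derived state 'no') is shared by Alpha and Beta — a synapomorphy uniting that clade.
C2 (derived state 'yes') is shared by all ingroup taxa — unites the whole ingroup.
C3: derived state 'yes' in Alpha only — an autapomorphy, so it tells us nothing about relationships among taxa.
Most parsimonious ingroup topology: ((Beta,Alpha),Gamma).
Alpha and Beta share a more recent common ancestor with each other than either does with Gamma, so Gamma is the least closely related of the three.

Gamma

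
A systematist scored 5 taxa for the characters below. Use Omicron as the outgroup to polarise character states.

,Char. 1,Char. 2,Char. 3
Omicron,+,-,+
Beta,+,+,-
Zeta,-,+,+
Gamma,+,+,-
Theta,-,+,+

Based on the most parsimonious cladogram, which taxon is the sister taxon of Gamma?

Beta

Character polarity is set by the outgroup: the derived state is whichever differs from the outgroup's state, so for Char. 1, Char. 3 the derived state is '-', and for the remaining characters it is '+'.
Only Theta and Zeta show the derived state '-' for Char. 1, supporting them as a clade.
All ingroup taxa share the derived state '+' for Char. 2; it defines the ingroup but does not resolve relationships within it.
Only Beta and Gamma show the derived state '-' for Char. 3, supporting them as a clade.
Most parsimonious ingroup topology: ((Beta,Gamma),(Zeta,Theta)).
Gamma and Beta form a cherry on this tree, so they are sister taxa.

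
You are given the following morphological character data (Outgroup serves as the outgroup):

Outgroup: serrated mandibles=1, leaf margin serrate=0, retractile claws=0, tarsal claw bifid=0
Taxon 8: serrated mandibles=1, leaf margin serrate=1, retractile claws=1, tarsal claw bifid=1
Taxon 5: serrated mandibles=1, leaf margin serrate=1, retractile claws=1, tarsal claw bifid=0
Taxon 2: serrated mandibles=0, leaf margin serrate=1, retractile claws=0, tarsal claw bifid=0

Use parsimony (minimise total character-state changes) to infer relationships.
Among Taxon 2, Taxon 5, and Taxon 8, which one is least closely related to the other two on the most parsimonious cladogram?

Taxon 2

Character polarity is set by the outgroup: the derived state is whichever differs from the outgroup's state, so for serrated mandibles the derived state is '0', and for the remaining characters it is '1'.
serrated mandibles (derived state '0') is unique to Taxon 2 (autapomorphy; uninformative for grouping).
All ingroup taxa share the derived state '1' for leaf margin serrate; it defines the ingroup but does not resolve relationships within it.
retractile claws (derived state '1') is shared by Taxon 5 and Taxon 8 — a synapomorphy uniting that clade.
tarsal claw bifid: derived state '1' in Taxon 8 only — an autapomorphy, so it tells us nothing about relationships among taxa.
Most parsimonious ingroup topology: (Taxon 2,(Taxon 5,Taxon 8)).
Taxon 8 and Taxon 5 share a more recent common ancestor with each other than either does with Taxon 2, so Taxon 2 is the least closely related of the three.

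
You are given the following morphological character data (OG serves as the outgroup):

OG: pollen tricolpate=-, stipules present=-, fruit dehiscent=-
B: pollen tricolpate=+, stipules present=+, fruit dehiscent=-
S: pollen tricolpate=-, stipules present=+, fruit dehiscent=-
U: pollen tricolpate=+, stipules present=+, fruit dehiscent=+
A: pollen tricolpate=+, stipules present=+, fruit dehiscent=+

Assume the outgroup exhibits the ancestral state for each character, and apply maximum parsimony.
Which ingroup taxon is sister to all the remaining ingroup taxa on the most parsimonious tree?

S

The outgroup has state '-' for every character, so '+' is the derived state throughout.
Only A, B, and U show the derived state '+' for pollen tricolpate, supporting them as a clade.
stipules present (derived state '+') is shared by all ingroup taxa — unites the whole ingroup.
fruit dehiscent (derived state '+') is shared by A and U — a synapomorphy uniting that clade.
Most parsimonious ingroup topology: ((B,(U,A)),S).
S is sister to the clade containing all other ingroup taxa, so it is the earliest-diverging (most basal) ingroup lineage.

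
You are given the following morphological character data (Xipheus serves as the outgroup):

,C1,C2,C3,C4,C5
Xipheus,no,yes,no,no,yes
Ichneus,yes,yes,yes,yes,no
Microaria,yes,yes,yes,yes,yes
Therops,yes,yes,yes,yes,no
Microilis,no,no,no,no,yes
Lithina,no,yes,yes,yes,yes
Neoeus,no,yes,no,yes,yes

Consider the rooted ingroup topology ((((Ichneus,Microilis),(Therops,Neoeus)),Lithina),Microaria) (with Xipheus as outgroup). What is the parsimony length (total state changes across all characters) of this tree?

11

Map each character onto ((((Ichneus,Microilis),(Therops,Neoeus)),Lithina),Microaria) (rooted by Xipheus) and count the minimum state changes it requires (Fitch parsimony):
C1: 3; C2: 1; C3: 3; C4: 2; C5: 2.
Total tree length = 11.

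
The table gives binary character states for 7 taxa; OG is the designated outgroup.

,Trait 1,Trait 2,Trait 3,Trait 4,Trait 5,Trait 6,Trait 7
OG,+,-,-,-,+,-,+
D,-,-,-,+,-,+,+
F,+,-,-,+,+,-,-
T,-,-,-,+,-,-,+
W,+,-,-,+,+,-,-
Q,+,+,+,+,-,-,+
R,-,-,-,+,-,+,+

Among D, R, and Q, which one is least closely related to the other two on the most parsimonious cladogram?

Character polarity is set by the outgroup: the derived state is whichever differs from the outgroup's state, so for Trait 1, Trait 5, Trait 7 the derived state is '-', and for the remaining characters it is '+'.
Only D, R, and T show the derived state '-' for Trait 1, supporting them as a clade.
Trait 2 (derived state '+') is unique to Q (autapomorphy; uninformative for grouping).
Trait 3 (derived state '+') is unique to Q (autapomorphy; uninformative for grouping).
All ingroup taxa share the derived state '+' for Trait 4; it defines the ingroup but does not resolve relationships within it.
Trait 5 (derived state '-') is shared by D, Q, R, and T — a synapomorphy uniting that clade.
Trait 6: derived state '+' in D and R only — synapomorphy for {D, R}.
Trait 7 (derived state '-') is shared by F and W — a synapomorphy uniting that clade.
Most parsimonious ingroup topology: ((((D,R),T),Q),(F,W)).
D and R share a more recent common ancestor with each other than either does with Q, so Q is the least closely related of the three.

Q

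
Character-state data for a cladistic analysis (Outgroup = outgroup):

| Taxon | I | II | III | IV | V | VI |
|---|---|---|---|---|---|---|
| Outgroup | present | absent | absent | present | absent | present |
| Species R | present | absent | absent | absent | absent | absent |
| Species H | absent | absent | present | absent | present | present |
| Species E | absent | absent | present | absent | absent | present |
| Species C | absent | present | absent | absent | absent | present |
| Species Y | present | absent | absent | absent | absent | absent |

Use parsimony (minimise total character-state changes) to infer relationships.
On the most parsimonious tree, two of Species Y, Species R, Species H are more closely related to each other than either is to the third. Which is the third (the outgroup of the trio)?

Species H

Character polarity is set by the outgroup: the derived state is whichever differs from the outgroup's state, so for I, IV, VI the derived state is 'absent', and for the remaining characters it is 'present'.
I: derived state 'absent' in Species C, Species E, and Species H only — synapomorphy for {Species C, Species E, Species H}.
II: derived state 'present' in Species C only — an autapomorphy, so it tells us nothing about relationships among taxa.
Only Species E and Species H show the derived state 'present' for III, supporting them as a clade.
IV (derived state 'absent') is shared by all ingroup taxa — unites the whole ingroup.
V: derived state 'present' in Species H only — an autapomorphy, so it tells us nothing about relationships among taxa.
VI: derived state 'absent' in Species R and Species Y only — synapomorphy for {Species R, Species Y}.
Most parsimonious ingroup topology: ((Species R,Species Y),((Species H,Species E),Species C)).
Species Y and Species R share a more recent common ancestor with each other than either does with Species H, so Species H is the least closely related of the three.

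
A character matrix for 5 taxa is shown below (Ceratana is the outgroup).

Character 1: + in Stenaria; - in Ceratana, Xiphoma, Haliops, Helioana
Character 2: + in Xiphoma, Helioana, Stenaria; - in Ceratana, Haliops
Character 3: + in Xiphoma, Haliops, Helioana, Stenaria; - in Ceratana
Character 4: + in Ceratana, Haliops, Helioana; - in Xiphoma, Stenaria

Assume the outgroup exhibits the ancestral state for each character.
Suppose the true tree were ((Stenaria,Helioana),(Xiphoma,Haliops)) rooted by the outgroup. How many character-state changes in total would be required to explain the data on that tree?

6

Map each character onto ((Stenaria,Helioana),(Xiphoma,Haliops)) (rooted by Ceratana) and count the minimum state changes it requires (Fitch parsimony):
Character 1: 1; Character 2: 2; Character 3: 1; Character 4: 2.
Total tree length = 6.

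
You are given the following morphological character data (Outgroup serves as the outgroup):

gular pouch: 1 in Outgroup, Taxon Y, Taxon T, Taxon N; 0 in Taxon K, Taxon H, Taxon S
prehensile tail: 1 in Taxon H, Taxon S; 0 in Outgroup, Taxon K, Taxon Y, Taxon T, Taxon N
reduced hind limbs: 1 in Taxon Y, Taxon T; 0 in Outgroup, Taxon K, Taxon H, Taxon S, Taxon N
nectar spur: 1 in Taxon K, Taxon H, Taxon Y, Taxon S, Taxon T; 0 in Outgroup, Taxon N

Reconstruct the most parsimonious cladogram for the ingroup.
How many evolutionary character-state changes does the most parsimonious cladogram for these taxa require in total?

4

Character polarity is set by the outgroup: the derived state is whichever differs from the outgroup's state, so for gular pouch the derived state is '0', and for the remaining characters it is '1'.
gular pouch (derived state '0') is shared by Taxon H, Taxon K, and Taxon S — a synapomorphy uniting that clade.
prehensile tail: derived state '1' in Taxon H and Taxon S only — synapomorphy for {Taxon H, Taxon S}.
Only Taxon T and Taxon Y show the derived state '1' for reduced hind limbs, supporting them as a clade.
nectar spur (derived state '1') is shared by Taxon H, Taxon K, Taxon S, Taxon T, and Taxon Y — a synapomorphy uniting that clade.
Most parsimonious ingroup topology: (((Taxon K,(Taxon H,Taxon S)),(Taxon Y,Taxon T)),Taxon N).
Changes per character on this tree: gular pouch: 1; prehensile tail: 1; reduced hind limbs: 1; nectar spur: 1.
Total = 4.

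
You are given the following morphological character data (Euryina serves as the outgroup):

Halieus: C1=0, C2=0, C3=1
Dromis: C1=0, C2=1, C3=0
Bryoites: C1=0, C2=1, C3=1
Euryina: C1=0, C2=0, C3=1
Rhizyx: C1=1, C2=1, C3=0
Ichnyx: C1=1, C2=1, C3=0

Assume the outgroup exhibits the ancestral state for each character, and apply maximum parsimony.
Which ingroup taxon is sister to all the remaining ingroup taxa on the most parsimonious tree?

Halieus

Character polarity is set by the outgroup: the derived state is whichever differs from the outgroup's state, so for C3 the derived state is '0', and for the remaining characters it is '1'.
Only Ichnyx and Rhizyx show the derived state '1' for C1, supporting them as a clade.
C2: derived state '1' in Bryoites, Dromis, Ichnyx, and Rhizyx only — synapomorphy for {Bryoites, Dromis, Ichnyx, Rhizyx}.
C3: derived state '0' in Dromis, Ichnyx, and Rhizyx only — synapomorphy for {Dromis, Ichnyx, Rhizyx}.
Most parsimonious ingroup topology: ((((Rhizyx,Ichnyx),Dromis),Bryoites),Halieus).
Halieus is sister to the clade containing all other ingroup taxa, so it is the earliest-diverging (most basal) ingroup lineage.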